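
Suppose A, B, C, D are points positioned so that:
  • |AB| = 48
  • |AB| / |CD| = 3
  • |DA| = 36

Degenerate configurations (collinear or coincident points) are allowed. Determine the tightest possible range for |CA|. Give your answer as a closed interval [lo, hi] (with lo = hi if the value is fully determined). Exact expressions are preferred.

|CA| ∈ [20, 52]  (≈ [20.0000, 52.0000])

|AB| ∈ {48}
|AD| ∈ {36}
|CD| ∈ {16}
|BD| ∈ [12, 84]
|AC| ∈ [20, 52]
|BC| ∈ [0, 100]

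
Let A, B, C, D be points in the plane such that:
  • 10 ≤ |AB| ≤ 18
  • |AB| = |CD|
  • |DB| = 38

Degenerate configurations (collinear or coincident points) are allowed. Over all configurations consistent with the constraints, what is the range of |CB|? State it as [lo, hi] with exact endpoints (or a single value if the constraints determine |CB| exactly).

|AB| ∈ [10, 18]
|BD| ∈ {38}
|CD| ∈ [10, 18]
|AD| ∈ [20, 56]
|BC| ∈ [20, 56]
|AC| ∈ [2, 74]

|CB| ∈ [20, 56]  (≈ [20.0000, 56.0000])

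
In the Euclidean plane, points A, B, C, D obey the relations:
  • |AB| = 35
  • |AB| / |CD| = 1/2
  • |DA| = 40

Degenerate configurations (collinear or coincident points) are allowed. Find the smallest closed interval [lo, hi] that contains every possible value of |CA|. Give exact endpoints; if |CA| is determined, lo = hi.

|CA| ∈ [30, 110]  (≈ [30.0000, 110.0000])

|AB| ∈ {35}
|AD| ∈ {40}
|CD| ∈ {70}
|BD| ∈ [5, 75]
|AC| ∈ [30, 110]
|BC| ∈ [0, 145]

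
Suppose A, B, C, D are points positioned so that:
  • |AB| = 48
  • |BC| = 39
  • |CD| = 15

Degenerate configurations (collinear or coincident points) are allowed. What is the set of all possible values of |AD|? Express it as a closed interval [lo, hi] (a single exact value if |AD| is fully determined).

|AB| ∈ {48}
|BC| ∈ {39}
|CD| ∈ {15}
|AC| ∈ [9, 87]
|BD| ∈ [24, 54]
|AD| ∈ [0, 102]

|AD| ∈ [0, 102]  (≈ [0.0000, 102.0000])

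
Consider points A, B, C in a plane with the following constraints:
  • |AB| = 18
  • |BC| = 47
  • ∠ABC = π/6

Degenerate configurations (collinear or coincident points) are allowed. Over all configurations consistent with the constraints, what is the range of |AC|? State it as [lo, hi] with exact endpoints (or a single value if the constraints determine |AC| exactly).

|AB| ∈ {18}
|BC| ∈ {47}
|AC| ∈ {√(2533 - 846·√(3))}

|AC| = √(2533 - 846·√(3))  (≈ 32.6754)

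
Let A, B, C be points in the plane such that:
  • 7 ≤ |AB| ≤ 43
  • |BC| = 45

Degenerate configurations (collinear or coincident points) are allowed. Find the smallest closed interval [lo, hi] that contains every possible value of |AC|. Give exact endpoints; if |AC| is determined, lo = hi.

|AB| ∈ [7, 43]
|BC| ∈ {45}
|AC| ∈ [2, 88]

|AC| ∈ [2, 88]  (≈ [2.0000, 88.0000])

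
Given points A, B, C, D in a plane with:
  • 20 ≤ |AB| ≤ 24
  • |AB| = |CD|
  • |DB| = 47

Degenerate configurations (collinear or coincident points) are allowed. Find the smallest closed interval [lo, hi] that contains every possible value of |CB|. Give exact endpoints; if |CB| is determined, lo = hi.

|AB| ∈ [20, 24]
|BD| ∈ {47}
|CD| ∈ [20, 24]
|AD| ∈ [23, 71]
|BC| ∈ [23, 71]
|AC| ∈ [0, 95]

|CB| ∈ [23, 71]  (≈ [23.0000, 71.0000])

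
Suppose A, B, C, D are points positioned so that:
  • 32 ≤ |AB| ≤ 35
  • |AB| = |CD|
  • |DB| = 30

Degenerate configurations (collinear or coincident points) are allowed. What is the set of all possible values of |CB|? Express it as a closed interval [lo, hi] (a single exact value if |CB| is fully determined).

|AB| ∈ [32, 35]
|BD| ∈ {30}
|CD| ∈ [32, 35]
|AD| ∈ [2, 65]
|BC| ∈ [2, 65]
|AC| ∈ [0, 100]

|CB| ∈ [2, 65]  (≈ [2.0000, 65.0000])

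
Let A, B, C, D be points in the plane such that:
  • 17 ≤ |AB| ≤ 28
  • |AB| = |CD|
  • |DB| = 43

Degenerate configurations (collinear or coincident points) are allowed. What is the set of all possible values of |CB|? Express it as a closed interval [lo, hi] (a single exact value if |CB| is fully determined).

|CB| ∈ [15, 71]  (≈ [15.0000, 71.0000])

|AB| ∈ [17, 28]
|BD| ∈ {43}
|CD| ∈ [17, 28]
|AD| ∈ [15, 71]
|BC| ∈ [15, 71]
|AC| ∈ [0, 99]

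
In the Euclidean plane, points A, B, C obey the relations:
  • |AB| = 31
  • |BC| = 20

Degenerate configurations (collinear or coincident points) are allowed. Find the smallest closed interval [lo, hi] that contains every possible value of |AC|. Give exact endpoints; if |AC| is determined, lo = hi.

|AB| ∈ {31}
|BC| ∈ {20}
|AC| ∈ [11, 51]

|AC| ∈ [11, 51]  (≈ [11.0000, 51.0000])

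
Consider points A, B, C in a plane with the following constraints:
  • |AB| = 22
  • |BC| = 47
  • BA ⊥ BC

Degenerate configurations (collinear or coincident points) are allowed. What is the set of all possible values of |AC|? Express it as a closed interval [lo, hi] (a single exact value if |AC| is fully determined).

|AC| = √(2693)  (≈ 51.8941)

|AB| ∈ {22}
|BC| ∈ {47}
|AC| ∈ {√(2693)}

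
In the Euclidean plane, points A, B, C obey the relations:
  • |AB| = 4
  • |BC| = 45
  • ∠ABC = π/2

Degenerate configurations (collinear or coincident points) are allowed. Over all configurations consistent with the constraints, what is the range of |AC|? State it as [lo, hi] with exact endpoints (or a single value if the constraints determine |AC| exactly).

|AC| = √(2041)  (≈ 45.1774)

|AB| ∈ {4}
|BC| ∈ {45}
|AC| ∈ {√(2041)}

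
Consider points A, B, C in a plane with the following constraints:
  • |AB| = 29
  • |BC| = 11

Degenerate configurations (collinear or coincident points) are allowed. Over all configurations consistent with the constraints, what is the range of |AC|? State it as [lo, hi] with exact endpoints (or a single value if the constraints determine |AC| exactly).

|AB| ∈ {29}
|BC| ∈ {11}
|AC| ∈ [18, 40]

|AC| ∈ [18, 40]  (≈ [18.0000, 40.0000])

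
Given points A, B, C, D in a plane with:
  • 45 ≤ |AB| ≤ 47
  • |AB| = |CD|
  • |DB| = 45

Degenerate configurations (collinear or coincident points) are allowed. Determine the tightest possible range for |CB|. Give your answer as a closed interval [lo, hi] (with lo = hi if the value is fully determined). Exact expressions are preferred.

|AB| ∈ [45, 47]
|BD| ∈ {45}
|CD| ∈ [45, 47]
|AD| ∈ [0, 92]
|BC| ∈ [0, 92]
|AC| ∈ [0, 139]

|CB| ∈ [0, 92]  (≈ [0.0000, 92.0000])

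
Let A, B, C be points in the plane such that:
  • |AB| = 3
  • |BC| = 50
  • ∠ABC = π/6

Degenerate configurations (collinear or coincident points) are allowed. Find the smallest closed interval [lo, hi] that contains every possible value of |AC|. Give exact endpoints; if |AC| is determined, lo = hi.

|AC| = √(2509 - 150·√(3))  (≈ 47.4257)

|AB| ∈ {3}
|BC| ∈ {50}
|AC| ∈ {√(2509 - 150·√(3))}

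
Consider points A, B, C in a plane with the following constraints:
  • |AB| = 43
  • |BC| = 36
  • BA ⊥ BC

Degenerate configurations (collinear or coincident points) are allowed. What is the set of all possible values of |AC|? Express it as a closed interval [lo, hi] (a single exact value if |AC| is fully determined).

|AB| ∈ {43}
|BC| ∈ {36}
|AC| ∈ {√(3145)}

|AC| = √(3145)  (≈ 56.0803)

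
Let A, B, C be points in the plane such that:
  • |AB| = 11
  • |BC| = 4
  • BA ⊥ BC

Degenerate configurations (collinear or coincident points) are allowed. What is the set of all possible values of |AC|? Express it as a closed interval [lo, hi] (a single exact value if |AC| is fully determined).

|AC| = √(137)  (≈ 11.7047)

|AB| ∈ {11}
|BC| ∈ {4}
|AC| ∈ {√(137)}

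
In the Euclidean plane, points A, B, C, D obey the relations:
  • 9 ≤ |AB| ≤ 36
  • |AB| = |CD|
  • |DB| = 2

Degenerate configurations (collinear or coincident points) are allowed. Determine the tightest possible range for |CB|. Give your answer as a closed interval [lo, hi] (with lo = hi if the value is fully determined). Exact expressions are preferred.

|AB| ∈ [9, 36]
|BD| ∈ {2}
|CD| ∈ [9, 36]
|AD| ∈ [7, 38]
|BC| ∈ [7, 38]
|AC| ∈ [0, 74]

|CB| ∈ [7, 38]  (≈ [7.0000, 38.0000])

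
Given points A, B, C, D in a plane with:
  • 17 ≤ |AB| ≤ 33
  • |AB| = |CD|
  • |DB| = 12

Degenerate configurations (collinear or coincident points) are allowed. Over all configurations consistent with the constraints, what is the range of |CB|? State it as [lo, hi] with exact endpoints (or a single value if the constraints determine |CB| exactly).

|CB| ∈ [5, 45]  (≈ [5.0000, 45.0000])

|AB| ∈ [17, 33]
|BD| ∈ {12}
|CD| ∈ [17, 33]
|AD| ∈ [5, 45]
|BC| ∈ [5, 45]
|AC| ∈ [0, 78]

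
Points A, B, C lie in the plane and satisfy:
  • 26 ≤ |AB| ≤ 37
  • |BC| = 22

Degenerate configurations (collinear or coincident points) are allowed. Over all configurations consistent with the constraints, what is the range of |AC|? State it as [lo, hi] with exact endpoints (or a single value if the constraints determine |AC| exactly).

|AC| ∈ [4, 59]  (≈ [4.0000, 59.0000])

|AB| ∈ [26, 37]
|BC| ∈ {22}
|AC| ∈ [4, 59]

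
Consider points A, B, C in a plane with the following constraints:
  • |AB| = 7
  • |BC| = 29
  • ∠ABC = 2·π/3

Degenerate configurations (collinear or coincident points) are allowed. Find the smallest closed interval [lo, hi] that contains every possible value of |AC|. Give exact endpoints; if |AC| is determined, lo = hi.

|AC| = √(1093)  (≈ 33.0606)

|AB| ∈ {7}
|BC| ∈ {29}
|AC| ∈ {√(1093)}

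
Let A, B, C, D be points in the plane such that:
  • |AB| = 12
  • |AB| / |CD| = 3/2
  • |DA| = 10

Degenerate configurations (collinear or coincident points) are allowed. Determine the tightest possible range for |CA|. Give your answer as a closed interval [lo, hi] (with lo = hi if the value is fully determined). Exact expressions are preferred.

|AB| ∈ {12}
|AD| ∈ {10}
|CD| ∈ {8}
|BD| ∈ [2, 22]
|AC| ∈ [2, 18]
|BC| ∈ [0, 30]

|CA| ∈ [2, 18]  (≈ [2.0000, 18.0000])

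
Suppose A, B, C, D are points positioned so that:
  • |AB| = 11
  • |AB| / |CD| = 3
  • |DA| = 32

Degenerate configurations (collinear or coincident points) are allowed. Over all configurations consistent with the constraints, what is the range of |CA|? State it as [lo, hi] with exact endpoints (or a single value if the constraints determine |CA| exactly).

|AB| ∈ {11}
|AD| ∈ {32}
|CD| ∈ {11/3}
|BD| ∈ [21, 43]
|AC| ∈ [85/3, 107/3]
|BC| ∈ [52/3, 140/3]

|CA| ∈ [85/3, 107/3]  (≈ [28.3333, 35.6667])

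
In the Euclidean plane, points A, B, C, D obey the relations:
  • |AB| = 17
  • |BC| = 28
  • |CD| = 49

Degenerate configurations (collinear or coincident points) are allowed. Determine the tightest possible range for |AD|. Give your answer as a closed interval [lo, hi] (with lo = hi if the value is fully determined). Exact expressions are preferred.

|AD| ∈ [4, 94]  (≈ [4.0000, 94.0000])

|AB| ∈ {17}
|BC| ∈ {28}
|CD| ∈ {49}
|AC| ∈ [11, 45]
|BD| ∈ [21, 77]
|AD| ∈ [4, 94]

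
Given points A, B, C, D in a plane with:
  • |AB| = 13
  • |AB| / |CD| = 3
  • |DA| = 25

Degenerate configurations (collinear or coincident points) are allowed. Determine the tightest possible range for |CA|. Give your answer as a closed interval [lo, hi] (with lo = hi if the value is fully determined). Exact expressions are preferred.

|AB| ∈ {13}
|AD| ∈ {25}
|CD| ∈ {13/3}
|BD| ∈ [12, 38]
|AC| ∈ [62/3, 88/3]
|BC| ∈ [23/3, 127/3]

|CA| ∈ [62/3, 88/3]  (≈ [20.6667, 29.3333])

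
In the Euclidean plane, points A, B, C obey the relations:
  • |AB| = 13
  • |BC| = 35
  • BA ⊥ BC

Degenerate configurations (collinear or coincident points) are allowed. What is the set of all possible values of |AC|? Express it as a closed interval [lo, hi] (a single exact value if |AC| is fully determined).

|AC| = √(1394)  (≈ 37.3363)

|AB| ∈ {13}
|BC| ∈ {35}
|AC| ∈ {√(1394)}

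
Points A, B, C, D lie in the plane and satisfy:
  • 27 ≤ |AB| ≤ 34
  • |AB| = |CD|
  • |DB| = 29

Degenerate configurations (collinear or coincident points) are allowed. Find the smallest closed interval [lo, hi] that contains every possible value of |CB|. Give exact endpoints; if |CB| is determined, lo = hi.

|CB| ∈ [0, 63]  (≈ [0.0000, 63.0000])

|AB| ∈ [27, 34]
|BD| ∈ {29}
|CD| ∈ [27, 34]
|AD| ∈ [0, 63]
|BC| ∈ [0, 63]
|AC| ∈ [0, 97]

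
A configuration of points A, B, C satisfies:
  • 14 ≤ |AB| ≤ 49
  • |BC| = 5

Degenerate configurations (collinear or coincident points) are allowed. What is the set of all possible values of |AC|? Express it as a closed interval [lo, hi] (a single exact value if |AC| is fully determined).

|AC| ∈ [9, 54]  (≈ [9.0000, 54.0000])

|AB| ∈ [14, 49]
|BC| ∈ {5}
|AC| ∈ [9, 54]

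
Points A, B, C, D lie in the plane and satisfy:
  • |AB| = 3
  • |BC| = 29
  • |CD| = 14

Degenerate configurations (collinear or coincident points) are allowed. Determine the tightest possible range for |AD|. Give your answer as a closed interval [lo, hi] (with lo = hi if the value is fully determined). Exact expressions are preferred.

|AD| ∈ [12, 46]  (≈ [12.0000, 46.0000])

|AB| ∈ {3}
|BC| ∈ {29}
|CD| ∈ {14}
|AC| ∈ [26, 32]
|BD| ∈ [15, 43]
|AD| ∈ [12, 46]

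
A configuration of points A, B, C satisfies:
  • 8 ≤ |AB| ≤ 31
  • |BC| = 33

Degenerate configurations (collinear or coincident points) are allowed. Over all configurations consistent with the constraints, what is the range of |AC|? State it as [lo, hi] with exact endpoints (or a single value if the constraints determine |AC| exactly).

|AC| ∈ [2, 64]  (≈ [2.0000, 64.0000])

|AB| ∈ [8, 31]
|BC| ∈ {33}
|AC| ∈ [2, 64]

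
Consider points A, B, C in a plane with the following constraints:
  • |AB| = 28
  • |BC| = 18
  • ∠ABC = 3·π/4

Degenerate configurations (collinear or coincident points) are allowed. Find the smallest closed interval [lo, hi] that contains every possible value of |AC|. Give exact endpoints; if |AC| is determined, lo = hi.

|AB| ∈ {28}
|BC| ∈ {18}
|AC| ∈ {2·√(126·√(2) + 277)}

|AC| = 2·√(126·√(2) + 277)  (≈ 42.6704)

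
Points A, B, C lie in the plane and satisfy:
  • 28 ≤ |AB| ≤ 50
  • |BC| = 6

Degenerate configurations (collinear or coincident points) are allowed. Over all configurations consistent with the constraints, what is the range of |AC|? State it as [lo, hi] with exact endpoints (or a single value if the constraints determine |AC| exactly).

|AB| ∈ [28, 50]
|BC| ∈ {6}
|AC| ∈ [22, 56]

|AC| ∈ [22, 56]  (≈ [22.0000, 56.0000])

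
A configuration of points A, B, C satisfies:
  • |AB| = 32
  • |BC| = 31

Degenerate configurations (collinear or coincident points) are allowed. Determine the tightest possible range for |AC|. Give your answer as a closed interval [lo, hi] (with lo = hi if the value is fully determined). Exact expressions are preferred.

|AC| ∈ [1, 63]  (≈ [1.0000, 63.0000])

|AB| ∈ {32}
|BC| ∈ {31}
|AC| ∈ [1, 63]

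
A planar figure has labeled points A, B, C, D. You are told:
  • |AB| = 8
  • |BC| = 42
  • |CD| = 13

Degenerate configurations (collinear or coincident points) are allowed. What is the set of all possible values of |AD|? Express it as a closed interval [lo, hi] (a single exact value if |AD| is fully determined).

|AD| ∈ [21, 63]  (≈ [21.0000, 63.0000])

|AB| ∈ {8}
|BC| ∈ {42}
|CD| ∈ {13}
|AC| ∈ [34, 50]
|BD| ∈ [29, 55]
|AD| ∈ [21, 63]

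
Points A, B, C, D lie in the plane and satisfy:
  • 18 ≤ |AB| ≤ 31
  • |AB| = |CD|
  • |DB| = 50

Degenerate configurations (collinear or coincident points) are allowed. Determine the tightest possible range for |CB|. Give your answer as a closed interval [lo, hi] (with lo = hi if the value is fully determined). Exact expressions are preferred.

|AB| ∈ [18, 31]
|BD| ∈ {50}
|CD| ∈ [18, 31]
|AD| ∈ [19, 81]
|BC| ∈ [19, 81]
|AC| ∈ [0, 112]

|CB| ∈ [19, 81]  (≈ [19.0000, 81.0000])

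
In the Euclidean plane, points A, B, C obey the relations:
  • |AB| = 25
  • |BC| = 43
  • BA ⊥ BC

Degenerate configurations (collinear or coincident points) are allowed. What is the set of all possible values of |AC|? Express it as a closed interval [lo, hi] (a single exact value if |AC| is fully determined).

|AC| = √(2474)  (≈ 49.7393)

|AB| ∈ {25}
|BC| ∈ {43}
|AC| ∈ {√(2474)}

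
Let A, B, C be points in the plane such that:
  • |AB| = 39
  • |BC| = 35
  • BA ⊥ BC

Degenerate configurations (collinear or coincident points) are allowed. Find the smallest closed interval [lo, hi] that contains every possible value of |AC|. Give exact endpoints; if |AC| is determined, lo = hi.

|AC| = √(2746)  (≈ 52.4023)

|AB| ∈ {39}
|BC| ∈ {35}
|AC| ∈ {√(2746)}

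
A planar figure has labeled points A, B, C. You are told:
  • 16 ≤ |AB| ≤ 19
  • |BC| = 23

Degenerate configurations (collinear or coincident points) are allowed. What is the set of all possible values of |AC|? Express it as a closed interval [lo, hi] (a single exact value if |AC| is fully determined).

|AB| ∈ [16, 19]
|BC| ∈ {23}
|AC| ∈ [4, 42]

|AC| ∈ [4, 42]  (≈ [4.0000, 42.0000])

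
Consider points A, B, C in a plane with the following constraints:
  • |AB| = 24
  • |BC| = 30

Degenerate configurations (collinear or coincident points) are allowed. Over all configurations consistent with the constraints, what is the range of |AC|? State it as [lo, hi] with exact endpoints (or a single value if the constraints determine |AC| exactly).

|AB| ∈ {24}
|BC| ∈ {30}
|AC| ∈ [6, 54]

|AC| ∈ [6, 54]  (≈ [6.0000, 54.0000])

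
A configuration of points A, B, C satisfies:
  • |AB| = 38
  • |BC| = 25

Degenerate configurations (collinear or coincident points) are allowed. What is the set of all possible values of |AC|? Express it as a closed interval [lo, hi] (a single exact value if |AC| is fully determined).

|AB| ∈ {38}
|BC| ∈ {25}
|AC| ∈ [13, 63]

|AC| ∈ [13, 63]  (≈ [13.0000, 63.0000])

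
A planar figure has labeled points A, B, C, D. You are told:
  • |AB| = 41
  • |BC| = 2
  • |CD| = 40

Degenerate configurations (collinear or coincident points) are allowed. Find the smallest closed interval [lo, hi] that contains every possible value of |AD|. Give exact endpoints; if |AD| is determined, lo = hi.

|AD| ∈ [0, 83]  (≈ [0.0000, 83.0000])

|AB| ∈ {41}
|BC| ∈ {2}
|CD| ∈ {40}
|AC| ∈ [39, 43]
|BD| ∈ [38, 42]
|AD| ∈ [0, 83]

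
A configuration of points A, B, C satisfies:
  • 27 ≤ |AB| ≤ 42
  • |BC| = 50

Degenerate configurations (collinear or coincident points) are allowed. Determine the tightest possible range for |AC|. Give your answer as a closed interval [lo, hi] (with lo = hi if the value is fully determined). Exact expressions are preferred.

|AC| ∈ [8, 92]  (≈ [8.0000, 92.0000])

|AB| ∈ [27, 42]
|BC| ∈ {50}
|AC| ∈ [8, 92]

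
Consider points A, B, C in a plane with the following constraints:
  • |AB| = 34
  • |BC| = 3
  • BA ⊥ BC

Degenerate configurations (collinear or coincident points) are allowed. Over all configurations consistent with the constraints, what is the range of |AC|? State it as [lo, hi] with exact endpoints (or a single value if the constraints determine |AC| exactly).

|AB| ∈ {34}
|BC| ∈ {3}
|AC| ∈ {√(1165)}

|AC| = √(1165)  (≈ 34.1321)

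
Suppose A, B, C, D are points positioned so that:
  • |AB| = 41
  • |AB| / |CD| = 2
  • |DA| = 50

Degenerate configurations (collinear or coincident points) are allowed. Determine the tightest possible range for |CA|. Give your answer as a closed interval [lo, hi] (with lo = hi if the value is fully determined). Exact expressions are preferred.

|AB| ∈ {41}
|AD| ∈ {50}
|CD| ∈ {41/2}
|BD| ∈ [9, 91]
|AC| ∈ [59/2, 141/2]
|BC| ∈ [0, 223/2]

|CA| ∈ [59/2, 141/2]  (≈ [29.5000, 70.5000])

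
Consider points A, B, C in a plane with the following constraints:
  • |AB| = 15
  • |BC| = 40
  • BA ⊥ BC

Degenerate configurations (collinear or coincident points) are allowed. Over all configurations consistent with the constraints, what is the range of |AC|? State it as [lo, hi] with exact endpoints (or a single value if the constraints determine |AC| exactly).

|AB| ∈ {15}
|BC| ∈ {40}
|AC| ∈ {5·√(73)}

|AC| = 5·√(73)  (≈ 42.7200)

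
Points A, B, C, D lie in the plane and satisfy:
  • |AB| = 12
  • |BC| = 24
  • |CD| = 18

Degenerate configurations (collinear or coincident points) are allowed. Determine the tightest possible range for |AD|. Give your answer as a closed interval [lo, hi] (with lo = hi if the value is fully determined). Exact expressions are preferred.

|AB| ∈ {12}
|BC| ∈ {24}
|CD| ∈ {18}
|AC| ∈ [12, 36]
|BD| ∈ [6, 42]
|AD| ∈ [0, 54]

|AD| ∈ [0, 54]  (≈ [0.0000, 54.0000])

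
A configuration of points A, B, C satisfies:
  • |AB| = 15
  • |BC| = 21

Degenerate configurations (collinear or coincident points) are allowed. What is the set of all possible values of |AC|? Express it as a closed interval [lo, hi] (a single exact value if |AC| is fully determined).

|AB| ∈ {15}
|BC| ∈ {21}
|AC| ∈ [6, 36]

|AC| ∈ [6, 36]  (≈ [6.0000, 36.0000])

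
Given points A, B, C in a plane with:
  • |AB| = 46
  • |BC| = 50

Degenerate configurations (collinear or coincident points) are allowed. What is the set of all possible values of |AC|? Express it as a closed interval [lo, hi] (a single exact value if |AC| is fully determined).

|AB| ∈ {46}
|BC| ∈ {50}
|AC| ∈ [4, 96]

|AC| ∈ [4, 96]  (≈ [4.0000, 96.0000])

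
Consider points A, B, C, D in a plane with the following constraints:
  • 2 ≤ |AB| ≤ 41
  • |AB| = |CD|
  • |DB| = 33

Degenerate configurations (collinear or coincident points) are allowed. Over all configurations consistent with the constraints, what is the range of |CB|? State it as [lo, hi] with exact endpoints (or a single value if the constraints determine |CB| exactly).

|AB| ∈ [2, 41]
|BD| ∈ {33}
|CD| ∈ [2, 41]
|AD| ∈ [0, 74]
|BC| ∈ [0, 74]
|AC| ∈ [0, 115]

|CB| ∈ [0, 74]  (≈ [0.0000, 74.0000])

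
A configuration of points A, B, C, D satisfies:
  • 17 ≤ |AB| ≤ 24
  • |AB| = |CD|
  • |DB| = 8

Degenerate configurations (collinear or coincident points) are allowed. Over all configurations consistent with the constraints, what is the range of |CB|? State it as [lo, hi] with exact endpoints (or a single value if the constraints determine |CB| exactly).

|AB| ∈ [17, 24]
|BD| ∈ {8}
|CD| ∈ [17, 24]
|AD| ∈ [9, 32]
|BC| ∈ [9, 32]
|AC| ∈ [0, 56]

|CB| ∈ [9, 32]  (≈ [9.0000, 32.0000])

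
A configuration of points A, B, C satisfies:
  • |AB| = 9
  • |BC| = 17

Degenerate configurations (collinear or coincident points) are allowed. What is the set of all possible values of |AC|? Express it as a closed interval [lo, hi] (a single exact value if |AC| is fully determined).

|AB| ∈ {9}
|BC| ∈ {17}
|AC| ∈ [8, 26]

|AC| ∈ [8, 26]  (≈ [8.0000, 26.0000])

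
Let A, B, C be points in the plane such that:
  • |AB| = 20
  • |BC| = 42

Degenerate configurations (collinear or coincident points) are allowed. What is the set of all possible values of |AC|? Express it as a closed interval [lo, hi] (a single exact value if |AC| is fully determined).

|AB| ∈ {20}
|BC| ∈ {42}
|AC| ∈ [22, 62]

|AC| ∈ [22, 62]  (≈ [22.0000, 62.0000])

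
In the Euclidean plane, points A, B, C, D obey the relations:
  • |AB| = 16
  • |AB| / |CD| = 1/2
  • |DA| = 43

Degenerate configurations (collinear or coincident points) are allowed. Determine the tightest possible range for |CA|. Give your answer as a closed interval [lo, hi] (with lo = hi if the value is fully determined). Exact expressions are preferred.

|CA| ∈ [11, 75]  (≈ [11.0000, 75.0000])

|AB| ∈ {16}
|AD| ∈ {43}
|CD| ∈ {32}
|BD| ∈ [27, 59]
|AC| ∈ [11, 75]
|BC| ∈ [0, 91]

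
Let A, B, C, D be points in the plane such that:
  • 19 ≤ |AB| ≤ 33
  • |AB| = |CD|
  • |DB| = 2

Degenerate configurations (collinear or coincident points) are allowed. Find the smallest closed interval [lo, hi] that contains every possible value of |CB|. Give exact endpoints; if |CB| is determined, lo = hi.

|CB| ∈ [17, 35]  (≈ [17.0000, 35.0000])

|AB| ∈ [19, 33]
|BD| ∈ {2}
|CD| ∈ [19, 33]
|AD| ∈ [17, 35]
|BC| ∈ [17, 35]
|AC| ∈ [0, 68]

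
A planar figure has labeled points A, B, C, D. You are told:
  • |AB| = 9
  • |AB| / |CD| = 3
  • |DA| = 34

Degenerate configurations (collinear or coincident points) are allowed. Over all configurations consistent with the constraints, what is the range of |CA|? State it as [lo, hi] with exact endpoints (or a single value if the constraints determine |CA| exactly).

|AB| ∈ {9}
|AD| ∈ {34}
|CD| ∈ {3}
|BD| ∈ [25, 43]
|AC| ∈ [31, 37]
|BC| ∈ [22, 46]

|CA| ∈ [31, 37]  (≈ [31.0000, 37.0000])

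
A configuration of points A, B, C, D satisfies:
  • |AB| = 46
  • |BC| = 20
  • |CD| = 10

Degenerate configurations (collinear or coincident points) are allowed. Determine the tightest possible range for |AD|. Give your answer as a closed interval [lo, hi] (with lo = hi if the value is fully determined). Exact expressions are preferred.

|AD| ∈ [16, 76]  (≈ [16.0000, 76.0000])

|AB| ∈ {46}
|BC| ∈ {20}
|CD| ∈ {10}
|AC| ∈ [26, 66]
|BD| ∈ [10, 30]
|AD| ∈ [16, 76]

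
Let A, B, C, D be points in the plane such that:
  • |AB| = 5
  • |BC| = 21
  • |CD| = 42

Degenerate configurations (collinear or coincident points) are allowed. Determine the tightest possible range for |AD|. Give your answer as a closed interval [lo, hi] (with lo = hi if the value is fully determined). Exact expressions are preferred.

|AD| ∈ [16, 68]  (≈ [16.0000, 68.0000])

|AB| ∈ {5}
|BC| ∈ {21}
|CD| ∈ {42}
|AC| ∈ [16, 26]
|BD| ∈ [21, 63]
|AD| ∈ [16, 68]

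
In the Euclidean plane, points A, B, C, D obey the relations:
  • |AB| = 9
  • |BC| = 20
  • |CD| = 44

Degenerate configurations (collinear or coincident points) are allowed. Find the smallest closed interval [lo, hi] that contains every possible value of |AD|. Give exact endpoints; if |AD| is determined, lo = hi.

|AD| ∈ [15, 73]  (≈ [15.0000, 73.0000])

|AB| ∈ {9}
|BC| ∈ {20}
|CD| ∈ {44}
|AC| ∈ [11, 29]
|BD| ∈ [24, 64]
|AD| ∈ [15, 73]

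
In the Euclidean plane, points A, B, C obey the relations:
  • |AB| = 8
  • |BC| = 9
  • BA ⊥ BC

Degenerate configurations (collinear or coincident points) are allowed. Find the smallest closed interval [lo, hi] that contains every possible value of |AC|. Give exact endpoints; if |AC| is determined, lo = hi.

|AB| ∈ {8}
|BC| ∈ {9}
|AC| ∈ {√(145)}

|AC| = √(145)  (≈ 12.0416)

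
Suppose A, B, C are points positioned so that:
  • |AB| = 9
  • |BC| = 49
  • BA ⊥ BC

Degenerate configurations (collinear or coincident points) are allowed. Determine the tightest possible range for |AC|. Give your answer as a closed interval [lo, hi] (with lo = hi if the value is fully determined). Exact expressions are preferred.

|AB| ∈ {9}
|BC| ∈ {49}
|AC| ∈ {√(2482)}

|AC| = √(2482)  (≈ 49.8197)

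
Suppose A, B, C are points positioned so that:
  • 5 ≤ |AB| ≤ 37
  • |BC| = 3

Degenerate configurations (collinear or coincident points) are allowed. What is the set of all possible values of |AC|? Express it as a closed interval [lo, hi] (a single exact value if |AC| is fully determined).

|AC| ∈ [2, 40]  (≈ [2.0000, 40.0000])

|AB| ∈ [5, 37]
|BC| ∈ {3}
|AC| ∈ [2, 40]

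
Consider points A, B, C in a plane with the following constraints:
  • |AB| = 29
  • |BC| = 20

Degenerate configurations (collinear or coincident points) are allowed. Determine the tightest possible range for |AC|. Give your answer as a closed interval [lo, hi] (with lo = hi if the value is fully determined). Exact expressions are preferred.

|AC| ∈ [9, 49]  (≈ [9.0000, 49.0000])

|AB| ∈ {29}
|BC| ∈ {20}
|AC| ∈ [9, 49]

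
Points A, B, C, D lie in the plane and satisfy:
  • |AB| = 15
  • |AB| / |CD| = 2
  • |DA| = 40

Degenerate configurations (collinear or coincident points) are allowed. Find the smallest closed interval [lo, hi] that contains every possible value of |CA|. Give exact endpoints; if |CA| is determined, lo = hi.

|CA| ∈ [65/2, 95/2]  (≈ [32.5000, 47.5000])

|AB| ∈ {15}
|AD| ∈ {40}
|CD| ∈ {15/2}
|BD| ∈ [25, 55]
|AC| ∈ [65/2, 95/2]
|BC| ∈ [35/2, 125/2]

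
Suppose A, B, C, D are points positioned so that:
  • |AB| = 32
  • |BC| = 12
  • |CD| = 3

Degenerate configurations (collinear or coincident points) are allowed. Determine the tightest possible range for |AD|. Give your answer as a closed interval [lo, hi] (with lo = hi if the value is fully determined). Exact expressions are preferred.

|AB| ∈ {32}
|BC| ∈ {12}
|CD| ∈ {3}
|AC| ∈ [20, 44]
|BD| ∈ [9, 15]
|AD| ∈ [17, 47]

|AD| ∈ [17, 47]  (≈ [17.0000, 47.0000])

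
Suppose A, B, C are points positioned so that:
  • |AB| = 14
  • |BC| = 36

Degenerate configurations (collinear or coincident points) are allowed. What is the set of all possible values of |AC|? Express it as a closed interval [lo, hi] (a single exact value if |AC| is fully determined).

|AB| ∈ {14}
|BC| ∈ {36}
|AC| ∈ [22, 50]

|AC| ∈ [22, 50]  (≈ [22.0000, 50.0000])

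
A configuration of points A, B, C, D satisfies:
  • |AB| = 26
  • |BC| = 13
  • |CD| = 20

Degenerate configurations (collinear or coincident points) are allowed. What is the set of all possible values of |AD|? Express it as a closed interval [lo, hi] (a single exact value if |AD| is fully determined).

|AD| ∈ [0, 59]  (≈ [0.0000, 59.0000])

|AB| ∈ {26}
|BC| ∈ {13}
|CD| ∈ {20}
|AC| ∈ [13, 39]
|BD| ∈ [7, 33]
|AD| ∈ [0, 59]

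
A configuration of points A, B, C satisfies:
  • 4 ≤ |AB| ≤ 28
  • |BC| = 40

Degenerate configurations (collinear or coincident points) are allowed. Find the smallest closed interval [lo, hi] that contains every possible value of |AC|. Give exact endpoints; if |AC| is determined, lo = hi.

|AB| ∈ [4, 28]
|BC| ∈ {40}
|AC| ∈ [12, 68]

|AC| ∈ [12, 68]  (≈ [12.0000, 68.0000])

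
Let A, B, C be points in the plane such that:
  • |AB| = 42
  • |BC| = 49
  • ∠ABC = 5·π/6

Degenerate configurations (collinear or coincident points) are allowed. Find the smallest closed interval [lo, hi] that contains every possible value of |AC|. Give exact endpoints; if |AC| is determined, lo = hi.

|AC| = 7·√(42·√(3) + 85)  (≈ 87.9179)

|AB| ∈ {42}
|BC| ∈ {49}
|AC| ∈ {7·√(42·√(3) + 85)}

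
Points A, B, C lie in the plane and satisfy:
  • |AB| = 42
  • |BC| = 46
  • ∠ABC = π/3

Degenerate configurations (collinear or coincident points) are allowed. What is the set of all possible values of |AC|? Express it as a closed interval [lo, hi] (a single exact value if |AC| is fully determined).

|AC| = 2·√(487)  (≈ 44.1362)

|AB| ∈ {42}
|BC| ∈ {46}
|AC| ∈ {2·√(487)}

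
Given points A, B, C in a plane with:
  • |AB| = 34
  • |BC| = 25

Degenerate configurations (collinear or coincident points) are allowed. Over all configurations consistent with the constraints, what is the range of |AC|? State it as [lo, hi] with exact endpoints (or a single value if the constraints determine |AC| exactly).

|AC| ∈ [9, 59]  (≈ [9.0000, 59.0000])

|AB| ∈ {34}
|BC| ∈ {25}
|AC| ∈ [9, 59]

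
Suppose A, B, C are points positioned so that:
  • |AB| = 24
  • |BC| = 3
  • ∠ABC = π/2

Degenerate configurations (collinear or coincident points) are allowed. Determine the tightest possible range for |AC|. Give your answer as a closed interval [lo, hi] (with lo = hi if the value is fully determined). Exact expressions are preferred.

|AC| = 3·√(65)  (≈ 24.1868)

|AB| ∈ {24}
|BC| ∈ {3}
|AC| ∈ {3·√(65)}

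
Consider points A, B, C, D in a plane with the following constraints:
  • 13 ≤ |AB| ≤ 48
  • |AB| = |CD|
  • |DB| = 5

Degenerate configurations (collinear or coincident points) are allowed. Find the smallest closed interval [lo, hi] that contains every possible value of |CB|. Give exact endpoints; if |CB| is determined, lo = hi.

|AB| ∈ [13, 48]
|BD| ∈ {5}
|CD| ∈ [13, 48]
|AD| ∈ [8, 53]
|BC| ∈ [8, 53]
|AC| ∈ [0, 101]

|CB| ∈ [8, 53]  (≈ [8.0000, 53.0000])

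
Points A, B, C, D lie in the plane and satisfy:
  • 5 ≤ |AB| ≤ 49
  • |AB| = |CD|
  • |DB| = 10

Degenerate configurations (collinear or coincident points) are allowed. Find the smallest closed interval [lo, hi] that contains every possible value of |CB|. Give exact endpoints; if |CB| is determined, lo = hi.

|CB| ∈ [0, 59]  (≈ [0.0000, 59.0000])

|AB| ∈ [5, 49]
|BD| ∈ {10}
|CD| ∈ [5, 49]
|AD| ∈ [0, 59]
|BC| ∈ [0, 59]
|AC| ∈ [0, 108]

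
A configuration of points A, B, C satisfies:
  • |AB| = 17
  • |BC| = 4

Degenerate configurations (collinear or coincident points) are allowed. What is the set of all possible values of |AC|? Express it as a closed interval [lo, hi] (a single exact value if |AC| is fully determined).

|AC| ∈ [13, 21]  (≈ [13.0000, 21.0000])

|AB| ∈ {17}
|BC| ∈ {4}
|AC| ∈ [13, 21]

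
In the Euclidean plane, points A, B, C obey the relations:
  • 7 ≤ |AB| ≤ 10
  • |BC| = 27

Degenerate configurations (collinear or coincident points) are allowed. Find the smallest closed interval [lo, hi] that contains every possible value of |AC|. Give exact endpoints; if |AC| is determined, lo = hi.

|AB| ∈ [7, 10]
|BC| ∈ {27}
|AC| ∈ [17, 37]

|AC| ∈ [17, 37]  (≈ [17.0000, 37.0000])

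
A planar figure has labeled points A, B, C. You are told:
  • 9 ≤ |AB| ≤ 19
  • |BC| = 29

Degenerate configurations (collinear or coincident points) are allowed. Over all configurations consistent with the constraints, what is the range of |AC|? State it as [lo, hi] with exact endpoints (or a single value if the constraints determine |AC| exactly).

|AC| ∈ [10, 48]  (≈ [10.0000, 48.0000])

|AB| ∈ [9, 19]
|BC| ∈ {29}
|AC| ∈ [10, 48]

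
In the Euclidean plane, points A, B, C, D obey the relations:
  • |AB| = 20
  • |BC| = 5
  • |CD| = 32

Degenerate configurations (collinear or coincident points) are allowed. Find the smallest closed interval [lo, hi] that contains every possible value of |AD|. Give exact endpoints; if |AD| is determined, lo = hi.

|AB| ∈ {20}
|BC| ∈ {5}
|CD| ∈ {32}
|AC| ∈ [15, 25]
|BD| ∈ [27, 37]
|AD| ∈ [7, 57]

|AD| ∈ [7, 57]  (≈ [7.0000, 57.0000])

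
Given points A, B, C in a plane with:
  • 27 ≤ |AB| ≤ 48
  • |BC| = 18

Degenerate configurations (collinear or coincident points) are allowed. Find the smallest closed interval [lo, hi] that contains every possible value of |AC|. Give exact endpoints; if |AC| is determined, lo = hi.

|AB| ∈ [27, 48]
|BC| ∈ {18}
|AC| ∈ [9, 66]

|AC| ∈ [9, 66]  (≈ [9.0000, 66.0000])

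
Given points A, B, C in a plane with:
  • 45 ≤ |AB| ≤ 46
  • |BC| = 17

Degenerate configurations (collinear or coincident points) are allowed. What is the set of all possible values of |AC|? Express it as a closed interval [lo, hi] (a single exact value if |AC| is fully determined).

|AC| ∈ [28, 63]  (≈ [28.0000, 63.0000])

|AB| ∈ [45, 46]
|BC| ∈ {17}
|AC| ∈ [28, 63]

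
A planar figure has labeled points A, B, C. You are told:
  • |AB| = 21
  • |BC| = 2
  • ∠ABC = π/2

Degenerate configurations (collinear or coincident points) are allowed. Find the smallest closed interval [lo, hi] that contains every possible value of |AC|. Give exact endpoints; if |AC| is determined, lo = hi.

|AB| ∈ {21}
|BC| ∈ {2}
|AC| ∈ {√(445)}

|AC| = √(445)  (≈ 21.0950)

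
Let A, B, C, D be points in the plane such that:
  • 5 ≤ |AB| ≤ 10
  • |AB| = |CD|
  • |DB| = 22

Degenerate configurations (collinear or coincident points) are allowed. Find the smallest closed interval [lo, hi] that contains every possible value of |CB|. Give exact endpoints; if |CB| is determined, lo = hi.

|CB| ∈ [12, 32]  (≈ [12.0000, 32.0000])

|AB| ∈ [5, 10]
|BD| ∈ {22}
|CD| ∈ [5, 10]
|AD| ∈ [12, 32]
|BC| ∈ [12, 32]
|AC| ∈ [2, 42]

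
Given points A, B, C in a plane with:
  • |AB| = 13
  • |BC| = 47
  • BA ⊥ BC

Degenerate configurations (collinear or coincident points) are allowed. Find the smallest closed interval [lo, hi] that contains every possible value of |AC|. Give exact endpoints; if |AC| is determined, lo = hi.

|AC| = √(2378)  (≈ 48.7647)

|AB| ∈ {13}
|BC| ∈ {47}
|AC| ∈ {√(2378)}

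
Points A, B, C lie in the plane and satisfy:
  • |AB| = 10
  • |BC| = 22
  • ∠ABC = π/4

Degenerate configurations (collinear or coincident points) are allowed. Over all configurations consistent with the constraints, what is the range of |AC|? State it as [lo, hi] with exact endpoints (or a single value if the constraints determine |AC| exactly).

|AC| = 2·√(146 - 55·√(2))  (≈ 16.5189)

|AB| ∈ {10}
|BC| ∈ {22}
|AC| ∈ {2·√(146 - 55·√(2))}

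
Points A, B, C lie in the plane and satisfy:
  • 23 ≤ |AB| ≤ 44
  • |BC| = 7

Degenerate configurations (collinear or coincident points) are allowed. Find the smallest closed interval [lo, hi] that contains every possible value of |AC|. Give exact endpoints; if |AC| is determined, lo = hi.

|AC| ∈ [16, 51]  (≈ [16.0000, 51.0000])

|AB| ∈ [23, 44]
|BC| ∈ {7}
|AC| ∈ [16, 51]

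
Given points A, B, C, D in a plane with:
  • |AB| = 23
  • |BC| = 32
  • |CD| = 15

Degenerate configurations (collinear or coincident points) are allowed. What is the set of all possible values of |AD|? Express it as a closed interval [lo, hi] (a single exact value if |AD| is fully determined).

|AB| ∈ {23}
|BC| ∈ {32}
|CD| ∈ {15}
|AC| ∈ [9, 55]
|BD| ∈ [17, 47]
|AD| ∈ [0, 70]

|AD| ∈ [0, 70]  (≈ [0.0000, 70.0000])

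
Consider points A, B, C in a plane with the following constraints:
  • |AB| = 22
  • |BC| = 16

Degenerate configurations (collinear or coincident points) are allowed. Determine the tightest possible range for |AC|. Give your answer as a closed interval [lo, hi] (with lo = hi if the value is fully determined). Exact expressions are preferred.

|AC| ∈ [6, 38]  (≈ [6.0000, 38.0000])

|AB| ∈ {22}
|BC| ∈ {16}
|AC| ∈ [6, 38]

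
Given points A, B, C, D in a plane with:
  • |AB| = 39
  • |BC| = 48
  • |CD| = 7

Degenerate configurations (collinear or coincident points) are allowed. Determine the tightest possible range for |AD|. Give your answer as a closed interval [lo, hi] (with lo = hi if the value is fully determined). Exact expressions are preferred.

|AB| ∈ {39}
|BC| ∈ {48}
|CD| ∈ {7}
|AC| ∈ [9, 87]
|BD| ∈ [41, 55]
|AD| ∈ [2, 94]

|AD| ∈ [2, 94]  (≈ [2.0000, 94.0000])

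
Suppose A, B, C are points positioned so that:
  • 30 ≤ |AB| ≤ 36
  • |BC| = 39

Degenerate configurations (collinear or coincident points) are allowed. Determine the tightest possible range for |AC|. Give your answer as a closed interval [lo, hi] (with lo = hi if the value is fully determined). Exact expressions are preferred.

|AC| ∈ [3, 75]  (≈ [3.0000, 75.0000])

|AB| ∈ [30, 36]
|BC| ∈ {39}
|AC| ∈ [3, 75]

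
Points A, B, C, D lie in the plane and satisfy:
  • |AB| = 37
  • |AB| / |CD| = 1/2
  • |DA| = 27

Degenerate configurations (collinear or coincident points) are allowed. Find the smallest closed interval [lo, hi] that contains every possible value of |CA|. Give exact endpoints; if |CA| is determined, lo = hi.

|AB| ∈ {37}
|AD| ∈ {27}
|CD| ∈ {74}
|BD| ∈ [10, 64]
|AC| ∈ [47, 101]
|BC| ∈ [10, 138]

|CA| ∈ [47, 101]  (≈ [47.0000, 101.0000])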